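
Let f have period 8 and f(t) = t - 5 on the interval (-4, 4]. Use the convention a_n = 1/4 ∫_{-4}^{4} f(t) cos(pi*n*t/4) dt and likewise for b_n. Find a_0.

a_0 = 1/4 ∫_{-4}^{4} f(t) dt = 1/4 · (-40) = -10.

-10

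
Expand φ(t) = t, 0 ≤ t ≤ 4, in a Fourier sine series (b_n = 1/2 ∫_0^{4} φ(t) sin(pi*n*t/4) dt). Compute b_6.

b_6 = 1/2 ∫_0^{4} (t) sin(3*pi*t/2) dt.
Integrating by parts (boundary term plus one more integral), an antiderivative of (t) sin(3*pi*t/2) is -2*t*cos(3*pi*t/2)/(3*pi) + 4*sin(3*pi*t/2)/(9*pi**2); evaluating from 0 to 4: ∫_{0}^{4} (t) sin(3*pi*t/2) dt = (-8/(3*pi)) - (0) = -8/(3*pi).
Hence b_6 = (1/2)·(-8/(3*pi)) = -4/(3*pi).

-4/(3*pi)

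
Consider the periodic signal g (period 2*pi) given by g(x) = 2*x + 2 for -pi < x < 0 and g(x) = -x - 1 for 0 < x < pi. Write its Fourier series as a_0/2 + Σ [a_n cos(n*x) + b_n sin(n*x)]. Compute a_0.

a_0 = 1/pi ∫_{-pi}^{pi} g(x) dx = 1/pi · (pi*(2 - 3*pi)/2) = 1 - 3*pi/2.

1 - 3*pi/2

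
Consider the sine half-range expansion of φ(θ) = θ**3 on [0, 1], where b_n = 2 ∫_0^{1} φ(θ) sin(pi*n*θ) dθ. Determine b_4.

b_4 = 2 ∫_0^{1} (θ**3) sin(4*pi*θ) dθ.
Integrating by parts three times (tabular method), an antiderivative of (θ**3) sin(4*pi*θ) is -θ**3*cos(4*pi*θ)/(4*pi) + 3*θ**2*sin(4*pi*θ)/(16*pi**2) + 3*θ*cos(4*pi*θ)/(32*pi**3) - 3*sin(4*pi*θ)/(128*pi**4); evaluating from 0 to 1: ∫_{0}^{1} (θ**3) sin(4*pi*θ) dθ = ((3 - 8*pi**2)/(32*pi**3)) - (0) = (3 - 8*pi**2)/(32*pi**3).
Hence b_4 = 2·((3 - 8*pi**2)/(32*pi**3)) = (3 - 8*pi**2)/(16*pi**3).

(3 - 8*pi**2)/(16*pi**3)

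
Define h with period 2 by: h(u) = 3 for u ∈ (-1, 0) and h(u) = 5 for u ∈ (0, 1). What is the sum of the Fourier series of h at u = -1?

At u = -1 the one-sided limits are h(-1^-) = 5 and h(-1^+) = 3.
By Dirichlet's theorem the series converges to their average, [(5) + (3)]/2 = 4.

4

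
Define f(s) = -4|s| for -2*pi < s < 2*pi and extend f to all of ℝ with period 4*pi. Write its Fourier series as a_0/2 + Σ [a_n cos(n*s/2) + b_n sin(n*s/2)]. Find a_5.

a_5 = (1/(2*pi)) ∫_{-2*pi}^{2*pi} f(s) cos(5*s/2) ds.
f is even and cos(5*s/2) is even, so the integrand is even and a_5 = 1/pi ∫_0^{2*pi} f(s) cos(5*s/2) ds.
Integrating by parts (boundary term plus one more integral), an antiderivative of (-4*s) cos(5*s/2) is -8*s*sin(5*s/2)/5 - 16*cos(5*s/2)/25; evaluating from 0 to 2*pi: ∫_{0}^{2*pi} (-4*s) cos(5*s/2) ds = (16/25) - (-16/25) = 32/25.
Hence a_5 = (1/pi)·(32/25) = 32/(25*pi).

32/(25*pi)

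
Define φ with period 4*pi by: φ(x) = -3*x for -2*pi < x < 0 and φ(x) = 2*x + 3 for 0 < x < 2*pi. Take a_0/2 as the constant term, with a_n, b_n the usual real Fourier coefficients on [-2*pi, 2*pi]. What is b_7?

b_7 = (1/(2*pi)) ∫_{-2*pi}^{2*pi} φ(x) sin(7*x/2) dx.
Split the integral at the breakpoints.
Integrating by parts (boundary term plus one more integral), an antiderivative of (-3*x) sin(7*x/2) is 6*x*cos(7*x/2)/7 - 12*sin(7*x/2)/49; evaluating from -2*pi to 0: ∫_{-2*pi}^{0} (-3*x) sin(7*x/2) dx = (0) - (12*pi/7) = -12*pi/7.
Integrating by parts (boundary term plus one more integral), an antiderivative of (2*x + 3) sin(7*x/2) is -4*x*cos(7*x/2)/7 + 8*sin(7*x/2)/49 - 6*cos(7*x/2)/7; evaluating from 0 to 2*pi: ∫_{0}^{2*pi} (2*x + 3) sin(7*x/2) dx = (6/7 + 8*pi/7) - (-6/7) = 12/7 + 8*pi/7.
Summing the pieces and multiplying by (1/(2*pi)) gives b_7 = 2*(3 - pi)/(7*pi).

2*(3 - pi)/(7*pi)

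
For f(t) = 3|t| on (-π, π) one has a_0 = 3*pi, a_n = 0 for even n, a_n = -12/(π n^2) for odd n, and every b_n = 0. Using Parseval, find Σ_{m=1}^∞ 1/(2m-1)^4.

pi**4/96

Parseval: a_0^2/2 + Σ a_n^2 = (1/π) ∫_{-π}^{π} f(t)^2 dt = 6*pi**2.
Subtract a_0^2/2 = 9*pi**2/2: Σ a_n^2 = 3*pi**2/2.
Only odd n contribute, with a_n^2 = 144/(π^2 n^4), so Σ_{m≥1} 1/(2m-1)^4 = π^2·(3*pi**2/2)/144 = pi**4/96.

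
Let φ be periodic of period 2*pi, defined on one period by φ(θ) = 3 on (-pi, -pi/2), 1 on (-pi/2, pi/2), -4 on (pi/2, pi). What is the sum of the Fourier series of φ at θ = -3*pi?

-1/2

θ = -3*pi differs from θ = pi by -2 full period(s), and the series is 2*pi-periodic.
At θ = pi the one-sided limits are φ(pi^-) = -4 and φ(pi^+) = 3.
By Dirichlet's theorem the series converges to their average, [(-4) + (3)]/2 = -1/2.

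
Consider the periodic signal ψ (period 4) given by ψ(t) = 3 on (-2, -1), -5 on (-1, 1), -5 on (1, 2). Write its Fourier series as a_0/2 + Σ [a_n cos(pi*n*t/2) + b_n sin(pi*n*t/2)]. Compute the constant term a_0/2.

-3

a_0 = 1/2 ∫_{-2}^{2} ψ(t) dt = 1/2 · (-12) = -6.
So the constant term a_0/2 = -3.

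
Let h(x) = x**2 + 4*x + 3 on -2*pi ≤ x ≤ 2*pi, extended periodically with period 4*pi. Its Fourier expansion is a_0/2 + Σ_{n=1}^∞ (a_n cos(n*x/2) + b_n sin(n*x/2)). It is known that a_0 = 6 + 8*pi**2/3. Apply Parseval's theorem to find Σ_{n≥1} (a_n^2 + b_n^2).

128*pi**2*(pi**2 + 15)/45

Parseval: a_0^2/2 + Σ_{n≥1} (a_n^2+b_n^2) = (1/(2*pi)) ∫_{-2*pi}^{2*pi} h(x)^2 dx = 18 + 176*pi**2/3 + 32*pi**4/5.
Subtract a_0^2/2 = 2*(9 + 4*pi**2)**2/9: Σ (a_n^2+b_n^2) = 128*pi**2*(pi**2 + 15)/45.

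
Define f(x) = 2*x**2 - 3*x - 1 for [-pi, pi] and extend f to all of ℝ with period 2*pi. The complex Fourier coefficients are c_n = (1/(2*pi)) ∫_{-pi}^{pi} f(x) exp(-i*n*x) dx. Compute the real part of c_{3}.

-4/9

Since f is real-valued, Re(c_{3}) = (1/(2*pi)) ∫_{-pi}^{pi} f(x) cos(3*x) dx = a_{3}/2.
Integrating by parts twice (tabular method), an antiderivative of (2*x**2 - 3*x - 1) cos(3*x) is 2*x**2*sin(3*x)/3 - x*sin(3*x) + 4*x*cos(3*x)/9 - 13*sin(3*x)/27 - cos(3*x)/3; evaluating from -pi to pi: ∫_{-pi}^{pi} (2*x**2 - 3*x - 1) cos(3*x) dx = (1/3 - 4*pi/9) - (1/3 + 4*pi/9) = -8*pi/9.
Hence Re(c_{3}) = (1/(2*pi))·(-8*pi/9) = -4/9.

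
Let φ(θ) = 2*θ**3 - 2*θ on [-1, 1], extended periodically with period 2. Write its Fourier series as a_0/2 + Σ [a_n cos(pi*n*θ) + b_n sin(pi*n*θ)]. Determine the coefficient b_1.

-24/pi**3

b_1 = ∫_{-1}^{1} φ(θ) sin(pi*θ) dθ.
φ is odd and sin(pi*θ) is odd, so the integrand is even and b_1 = 2 ∫_0^{1} φ(θ) sin(pi*θ) dθ.
Integrating by parts three times (tabular method), an antiderivative of (2*θ**3 - 2*θ) sin(pi*θ) is -2*θ**3*cos(pi*θ)/pi + 6*θ**2*sin(pi*θ)/pi**2 + 12*θ*cos(pi*θ)/pi**3 + 2*θ*cos(pi*θ)/pi - 2*sin(pi*θ)/pi**2 - 12*sin(pi*θ)/pi**4; evaluating from 0 to 1: ∫_{0}^{1} (2*θ**3 - 2*θ) sin(pi*θ) dθ = (-12/pi**3) - (0) = -12/pi**3.
Hence b_1 = 2·(-12/pi**3) = -24/pi**3.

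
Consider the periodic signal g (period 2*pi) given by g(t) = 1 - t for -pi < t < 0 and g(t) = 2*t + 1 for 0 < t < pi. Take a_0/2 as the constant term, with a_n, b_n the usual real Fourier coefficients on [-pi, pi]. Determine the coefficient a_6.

a_6 = 1/pi ∫_{-pi}^{pi} g(t) cos(6*t) dt.
Split the integral at the breakpoints.
Integrating by parts (boundary term plus one more integral), an antiderivative of (1 - t) cos(6*t) is -t*sin(6*t)/6 + sin(6*t)/6 - cos(6*t)/36; evaluating from -pi to 0: ∫_{-pi}^{0} (1 - t) cos(6*t) dt = (-1/36) - (-1/36) = 0.
Integrating by parts (boundary term plus one more integral), an antiderivative of (2*t + 1) cos(6*t) is t*sin(6*t)/3 + sin(6*t)/6 + cos(6*t)/18; evaluating from 0 to pi: ∫_{0}^{pi} (2*t + 1) cos(6*t) dt = (1/18) - (1/18) = 0.
Summing the pieces and multiplying by (1/pi) gives a_6 = 0.

0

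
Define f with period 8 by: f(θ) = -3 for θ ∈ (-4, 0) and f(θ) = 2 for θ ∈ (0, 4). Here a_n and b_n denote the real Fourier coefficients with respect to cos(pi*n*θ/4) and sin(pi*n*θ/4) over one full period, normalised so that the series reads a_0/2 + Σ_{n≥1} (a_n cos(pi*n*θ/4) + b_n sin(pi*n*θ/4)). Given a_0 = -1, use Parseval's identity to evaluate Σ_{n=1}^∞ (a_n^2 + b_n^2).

25/2

Parseval: a_0^2/2 + Σ_{n≥1} (a_n^2+b_n^2) = 1/4 ∫_{-4}^{4} f(θ)^2 dθ = 13.
Subtract a_0^2/2 = 1/2: Σ (a_n^2+b_n^2) = 25/2.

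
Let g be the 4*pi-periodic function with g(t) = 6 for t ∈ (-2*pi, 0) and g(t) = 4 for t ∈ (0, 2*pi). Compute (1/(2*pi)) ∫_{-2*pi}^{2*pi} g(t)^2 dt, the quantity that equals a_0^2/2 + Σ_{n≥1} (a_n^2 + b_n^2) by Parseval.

52

(1/(2*pi)) ∫_{-2*pi}^{2*pi} g(t)^2 dt = (1/(2*pi)) · (104*pi) = 52.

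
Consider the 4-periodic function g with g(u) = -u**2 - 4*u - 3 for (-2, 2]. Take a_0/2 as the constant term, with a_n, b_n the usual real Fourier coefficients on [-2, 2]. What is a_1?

a_1 = 1/2 ∫_{-2}^{2} g(u) cos(pi*u/2) du.
Integrating by parts twice (tabular method), an antiderivative of (-u**2 - 4*u - 3) cos(pi*u/2) is -2*u**2*sin(pi*u/2)/pi - 8*u*sin(pi*u/2)/pi - 8*u*cos(pi*u/2)/pi**2 - 6*sin(pi*u/2)/pi + 16*sin(pi*u/2)/pi**3 - 16*cos(pi*u/2)/pi**2; evaluating from -2 to 2: ∫_{-2}^{2} (-u**2 - 4*u - 3) cos(pi*u/2) du = (32/pi**2) - (0) = 32/pi**2.
Hence a_1 = (1/2)·(32/pi**2) = 16/pi**2.

16/pi**2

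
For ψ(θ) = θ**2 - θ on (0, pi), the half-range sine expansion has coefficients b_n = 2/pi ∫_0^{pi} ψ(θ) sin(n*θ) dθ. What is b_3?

2*(-9*pi - 4 + 9*pi**2)/(27*pi)

b_3 = 2/pi ∫_0^{pi} (θ**2 - θ) sin(3*θ) dθ.
Integrating by parts twice (tabular method), an antiderivative of (θ**2 - θ) sin(3*θ) is -θ**2*cos(3*θ)/3 + 2*θ*sin(3*θ)/9 + θ*cos(3*θ)/3 - sin(3*θ)/9 + 2*cos(3*θ)/27; evaluating from 0 to pi: ∫_{0}^{pi} (θ**2 - θ) sin(3*θ) dθ = (-pi/3 - 2/27 + pi**2/3) - (2/27) = -pi/3 - 4/27 + pi**2/3.
Hence b_3 = (2/pi)·(-pi/3 - 4/27 + pi**2/3) = 2*(-9*pi - 4 + 9*pi**2)/(27*pi).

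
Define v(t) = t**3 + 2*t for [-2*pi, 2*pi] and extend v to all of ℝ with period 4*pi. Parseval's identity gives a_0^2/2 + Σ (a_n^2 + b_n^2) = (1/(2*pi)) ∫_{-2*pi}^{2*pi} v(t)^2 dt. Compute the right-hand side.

32*pi**2*(35 + 84*pi**2 + 60*pi**4)/105

(1/(2*pi)) ∫_{-2*pi}^{2*pi} v(t)^2 dt = (1/(2*pi)) · (64*pi**3*(35 + 84*pi**2 + 60*pi**4)/105) = 32*pi**2*(35 + 84*pi**2 + 60*pi**4)/105.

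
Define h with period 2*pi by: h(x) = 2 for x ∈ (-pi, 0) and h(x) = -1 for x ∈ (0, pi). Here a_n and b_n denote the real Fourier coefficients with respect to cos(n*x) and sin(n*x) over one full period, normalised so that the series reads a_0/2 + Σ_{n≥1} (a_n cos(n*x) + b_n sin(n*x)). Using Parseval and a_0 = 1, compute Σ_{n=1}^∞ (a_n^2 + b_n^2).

Parseval: a_0^2/2 + Σ_{n≥1} (a_n^2+b_n^2) = 1/pi ∫_{-pi}^{pi} h(x)^2 dx = 5.
Subtract a_0^2/2 = 1/2: Σ (a_n^2+b_n^2) = 9/2.

9/2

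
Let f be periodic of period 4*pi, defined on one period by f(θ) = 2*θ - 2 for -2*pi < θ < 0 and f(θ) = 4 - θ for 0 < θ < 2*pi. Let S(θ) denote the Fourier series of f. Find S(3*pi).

θ = 3*pi differs from θ = -pi by 1 full period(s), and the series is 4*pi-periodic.
f is continuous at θ = -pi with value -2*pi - 2, so the series converges to -2*pi - 2 there.

-2*pi - 2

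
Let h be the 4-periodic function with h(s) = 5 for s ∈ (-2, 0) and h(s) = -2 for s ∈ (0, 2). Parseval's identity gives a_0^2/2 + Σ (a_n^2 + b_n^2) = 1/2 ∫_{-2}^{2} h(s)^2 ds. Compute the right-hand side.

1/2 ∫_{-2}^{2} h(s)^2 ds = 1/2 · (58) = 29.

29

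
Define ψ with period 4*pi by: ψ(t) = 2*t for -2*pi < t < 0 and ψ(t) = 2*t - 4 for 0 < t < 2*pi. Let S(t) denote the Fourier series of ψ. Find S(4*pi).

-2

t = 4*pi differs from t = 0 by 1 full period(s), and the series is 4*pi-periodic.
At t = 0 the one-sided limits are ψ(0^-) = 0 and ψ(0^+) = -4.
By Dirichlet's theorem the series converges to their average, [(0) + (-4)]/2 = -2.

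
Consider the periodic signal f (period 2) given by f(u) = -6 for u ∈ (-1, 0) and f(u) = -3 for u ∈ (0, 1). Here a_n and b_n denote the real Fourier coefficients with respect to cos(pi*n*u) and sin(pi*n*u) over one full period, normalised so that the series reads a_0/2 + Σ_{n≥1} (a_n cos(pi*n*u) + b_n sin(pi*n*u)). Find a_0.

a_0 = ∫_{-1}^{1} f(u) du = -9.

-9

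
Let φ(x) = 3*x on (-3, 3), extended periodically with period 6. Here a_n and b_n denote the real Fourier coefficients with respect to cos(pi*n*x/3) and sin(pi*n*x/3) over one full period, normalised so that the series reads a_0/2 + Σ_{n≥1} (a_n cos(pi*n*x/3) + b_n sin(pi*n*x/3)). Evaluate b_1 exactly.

18/pi

b_1 = 1/3 ∫_{-3}^{3} φ(x) sin(pi*x/3) dx.
φ is odd and sin(pi*x/3) is odd, so the integrand is even and b_1 = 2/3 ∫_0^{3} φ(x) sin(pi*x/3) dx.
Integrating by parts (boundary term plus one more integral), an antiderivative of (3*x) sin(pi*x/3) is -9*x*cos(pi*x/3)/pi + 27*sin(pi*x/3)/pi**2; evaluating from 0 to 3: ∫_{0}^{3} (3*x) sin(pi*x/3) dx = (27/pi) - (0) = 27/pi.
Hence b_1 = (2/3)·(27/pi) = 18/pi.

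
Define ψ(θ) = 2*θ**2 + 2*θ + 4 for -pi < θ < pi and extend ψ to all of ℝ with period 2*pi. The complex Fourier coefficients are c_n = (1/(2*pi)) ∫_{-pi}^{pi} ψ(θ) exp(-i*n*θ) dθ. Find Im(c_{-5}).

2/5

Since ψ is real-valued, Im(c_{-5}) = -(1/(2*pi)) ∫_{-pi}^{pi} ψ(θ) sin(-5*θ) dθ = b_{5}/2.
Integrating by parts twice (tabular method), an antiderivative of (2*θ**2 + 2*θ + 4) sin(-5*θ) is 2*θ**2*cos(5*θ)/5 - 4*θ*sin(5*θ)/25 + 2*θ*cos(5*θ)/5 - 2*sin(5*θ)/25 + 96*cos(5*θ)/125; evaluating from -pi to pi: ∫_{-pi}^{pi} (2*θ**2 + 2*θ + 4) sin(-5*θ) dθ = (-2*pi**2/5 - 2*pi/5 - 96/125) - (-2*pi**2/5 - 96/125 + 2*pi/5) = -4*pi/5.
Hence Im(c_{-5}) = (-1/(2*pi))·(-4*pi/5) = 2/5.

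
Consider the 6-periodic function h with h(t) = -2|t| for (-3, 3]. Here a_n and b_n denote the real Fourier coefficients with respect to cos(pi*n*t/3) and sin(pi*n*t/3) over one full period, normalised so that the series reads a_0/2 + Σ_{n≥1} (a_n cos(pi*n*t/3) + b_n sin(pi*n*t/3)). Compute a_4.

a_4 = 1/3 ∫_{-3}^{3} h(t) cos(4*pi*t/3) dt.
h is even and cos(4*pi*t/3) is even, so the integrand is even and a_4 = 2/3 ∫_0^{3} h(t) cos(4*pi*t/3) dt.
Integrating by parts (boundary term plus one more integral), an antiderivative of (-2*t) cos(4*pi*t/3) is -3*t*sin(4*pi*t/3)/(2*pi) - 9*cos(4*pi*t/3)/(8*pi**2); evaluating from 0 to 3: ∫_{0}^{3} (-2*t) cos(4*pi*t/3) dt = (-9/(8*pi**2)) - (-9/(8*pi**2)) = 0.
Hence a_4 = (2/3)·(0) = 0.

0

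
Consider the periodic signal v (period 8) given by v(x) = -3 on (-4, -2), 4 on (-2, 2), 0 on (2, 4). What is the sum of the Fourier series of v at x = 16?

4

x = 16 differs from x = 0 by 2 full period(s), and the series is 8-periodic.
v is continuous at x = 0 with value 4, so the series converges to 4 there.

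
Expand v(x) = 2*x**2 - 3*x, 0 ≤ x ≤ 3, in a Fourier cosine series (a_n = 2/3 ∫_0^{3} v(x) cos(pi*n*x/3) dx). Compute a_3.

-4/pi**2

a_3 = 2/3 ∫_0^{3} (2*x**2 - 3*x) cos(pi*x) dx.
Integrating by parts twice (tabular method), an antiderivative of (2*x**2 - 3*x) cos(pi*x) is 2*x**2*sin(pi*x)/pi - 3*x*sin(pi*x)/pi + 4*x*cos(pi*x)/pi**2 - 4*sin(pi*x)/pi**3 - 3*cos(pi*x)/pi**2; evaluating from 0 to 3: ∫_{0}^{3} (2*x**2 - 3*x) cos(pi*x) dx = (-9/pi**2) - (-3/pi**2) = -6/pi**2.
Hence a_3 = (2/3)·(-6/pi**2) = -4/pi**2.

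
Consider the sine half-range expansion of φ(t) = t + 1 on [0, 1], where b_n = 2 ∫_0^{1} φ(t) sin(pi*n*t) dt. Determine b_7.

6/(7*pi)

b_7 = 2 ∫_0^{1} (t + 1) sin(7*pi*t) dt.
Integrating by parts (boundary term plus one more integral), an antiderivative of (t + 1) sin(7*pi*t) is -t*cos(7*pi*t)/(7*pi) + sin(7*pi*t)/(49*pi**2) - cos(7*pi*t)/(7*pi); evaluating from 0 to 1: ∫_{0}^{1} (t + 1) sin(7*pi*t) dt = (2/(7*pi)) - (-1/(7*pi)) = 3/(7*pi).
Hence b_7 = 2·(3/(7*pi)) = 6/(7*pi).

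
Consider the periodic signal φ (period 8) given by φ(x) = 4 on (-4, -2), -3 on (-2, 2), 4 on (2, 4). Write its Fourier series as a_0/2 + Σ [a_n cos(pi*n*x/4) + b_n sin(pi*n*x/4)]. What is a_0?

a_0 = 1/4 ∫_{-4}^{4} φ(x) dx = 1/4 · (4) = 1.

1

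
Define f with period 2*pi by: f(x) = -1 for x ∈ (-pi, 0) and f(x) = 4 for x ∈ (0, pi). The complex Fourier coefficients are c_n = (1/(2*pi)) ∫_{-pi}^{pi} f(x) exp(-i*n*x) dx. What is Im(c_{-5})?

Since f is real-valued, Im(c_{-5}) = -(1/(2*pi)) ∫_{-pi}^{pi} f(x) sin(-5*x) dx = b_{5}/2.
Split the integral at the breakpoints.
Directly, an antiderivative of (-1) sin(-5*x) is -cos(5*x)/5; evaluating from -pi to 0: ∫_{-pi}^{0} (-1) sin(-5*x) dx = (-1/5) - (1/5) = -2/5.
Directly, an antiderivative of (4) sin(-5*x) is 4*cos(5*x)/5; evaluating from 0 to pi: ∫_{0}^{pi} (4) sin(-5*x) dx = (-4/5) - (4/5) = -8/5.
So ∫_{-pi}^{pi} f(x) sin(-5*x) dx = -2.
Hence Im(c_{-5}) = (-1/(2*pi))·(-2) = 1/pi.

1/pi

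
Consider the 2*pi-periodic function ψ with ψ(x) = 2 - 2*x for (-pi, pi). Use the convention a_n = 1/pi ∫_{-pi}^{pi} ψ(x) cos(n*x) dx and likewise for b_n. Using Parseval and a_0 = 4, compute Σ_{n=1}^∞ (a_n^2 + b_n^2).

8*pi**2/3

Parseval: a_0^2/2 + Σ_{n≥1} (a_n^2+b_n^2) = 1/pi ∫_{-pi}^{pi} ψ(x)^2 dx = 8 + 8*pi**2/3.
Subtract a_0^2/2 = 8: Σ (a_n^2+b_n^2) = 8*pi**2/3.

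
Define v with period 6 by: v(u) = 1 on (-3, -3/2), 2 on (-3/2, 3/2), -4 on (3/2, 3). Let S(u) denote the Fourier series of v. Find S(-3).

-3/2

At u = -3 the one-sided limits are v(-3^-) = -4 and v(-3^+) = 1.
By Dirichlet's theorem the series converges to their average, [(-4) + (1)]/2 = -3/2.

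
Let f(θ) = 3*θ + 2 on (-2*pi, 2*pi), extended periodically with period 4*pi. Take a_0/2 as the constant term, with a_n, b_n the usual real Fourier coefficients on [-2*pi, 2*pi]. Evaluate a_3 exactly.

0

a_3 = (1/(2*pi)) ∫_{-2*pi}^{2*pi} f(θ) cos(3*θ/2) dθ.
Integrating by parts (boundary term plus one more integral), an antiderivative of (3*θ + 2) cos(3*θ/2) is 2*θ*sin(3*θ/2) + 4*sin(3*θ/2)/3 + 4*cos(3*θ/2)/3; evaluating from -2*pi to 2*pi: ∫_{-2*pi}^{2*pi} (3*θ + 2) cos(3*θ/2) dθ = (-4/3) - (-4/3) = 0.
Hence a_3 = (1/(2*pi))·(0) = 0.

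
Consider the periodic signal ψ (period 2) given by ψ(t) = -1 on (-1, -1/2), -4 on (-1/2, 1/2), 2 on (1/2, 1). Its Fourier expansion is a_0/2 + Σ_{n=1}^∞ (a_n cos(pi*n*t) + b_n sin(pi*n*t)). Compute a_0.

-7/2

a_0 = ∫_{-1}^{1} ψ(t) dt = -7/2.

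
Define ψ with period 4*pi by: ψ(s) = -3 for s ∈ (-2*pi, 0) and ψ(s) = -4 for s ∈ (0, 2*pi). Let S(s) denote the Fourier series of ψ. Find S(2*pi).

-7/2

At s = 2*pi the one-sided limits are ψ(2*pi^-) = -4 and ψ(2*pi^+) = -3.
By Dirichlet's theorem the series converges to their average, [(-4) + (-3)]/2 = -7/2.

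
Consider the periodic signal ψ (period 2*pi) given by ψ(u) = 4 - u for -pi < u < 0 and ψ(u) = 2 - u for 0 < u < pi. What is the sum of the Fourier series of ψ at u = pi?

At u = pi the one-sided limits are ψ(pi^-) = 2 - pi and ψ(pi^+) = pi + 4.
By Dirichlet's theorem the series converges to their average, [(2 - pi) + (pi + 4)]/2 = 3.

3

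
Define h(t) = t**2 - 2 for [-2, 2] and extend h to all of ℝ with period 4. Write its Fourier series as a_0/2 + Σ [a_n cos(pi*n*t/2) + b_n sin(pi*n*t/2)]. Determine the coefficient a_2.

4/pi**2

a_2 = 1/2 ∫_{-2}^{2} h(t) cos(pi*t) dt.
h is even and cos(pi*t) is even, so the integrand is even and a_2 = ∫_0^{2} h(t) cos(pi*t) dt.
Integrating by parts twice (tabular method), an antiderivative of (t**2 - 2) cos(pi*t) is t**2*sin(pi*t)/pi + 2*t*cos(pi*t)/pi**2 - 2*sin(pi*t)/pi - 2*sin(pi*t)/pi**3; evaluating from 0 to 2: ∫_{0}^{2} (t**2 - 2) cos(pi*t) dt = (4/pi**2) - (0) = 4/pi**2.
Hence a_2 = 4/pi**2.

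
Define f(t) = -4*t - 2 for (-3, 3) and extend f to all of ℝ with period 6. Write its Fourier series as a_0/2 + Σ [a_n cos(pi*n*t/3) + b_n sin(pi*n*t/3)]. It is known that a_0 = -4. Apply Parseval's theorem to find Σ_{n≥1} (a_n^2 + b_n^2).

Parseval: a_0^2/2 + Σ_{n≥1} (a_n^2+b_n^2) = 1/3 ∫_{-3}^{3} f(t)^2 dt = 104.
Subtract a_0^2/2 = 8: Σ (a_n^2+b_n^2) = 96.

96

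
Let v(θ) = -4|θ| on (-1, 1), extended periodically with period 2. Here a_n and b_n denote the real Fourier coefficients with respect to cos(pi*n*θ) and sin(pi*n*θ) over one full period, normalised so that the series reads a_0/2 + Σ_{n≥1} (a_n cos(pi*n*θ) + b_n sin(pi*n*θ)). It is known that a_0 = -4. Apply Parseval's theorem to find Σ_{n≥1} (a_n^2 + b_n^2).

8/3

Parseval: a_0^2/2 + Σ_{n≥1} (a_n^2+b_n^2) = ∫_{-1}^{1} v(θ)^2 dθ = 32/3.
Subtract a_0^2/2 = 8: Σ (a_n^2+b_n^2) = 8/3.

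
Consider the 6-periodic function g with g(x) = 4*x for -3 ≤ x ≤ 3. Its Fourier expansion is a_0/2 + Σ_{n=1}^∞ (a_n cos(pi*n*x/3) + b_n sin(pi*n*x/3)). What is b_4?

b_4 = 1/3 ∫_{-3}^{3} g(x) sin(4*pi*x/3) dx.
g is odd and sin(4*pi*x/3) is odd, so the integrand is even and b_4 = 2/3 ∫_0^{3} g(x) sin(4*pi*x/3) dx.
Integrating by parts (boundary term plus one more integral), an antiderivative of (4*x) sin(4*pi*x/3) is -3*x*cos(4*pi*x/3)/pi + 9*sin(4*pi*x/3)/(4*pi**2); evaluating from 0 to 3: ∫_{0}^{3} (4*x) sin(4*pi*x/3) dx = (-9/pi) - (0) = -9/pi.
Hence b_4 = (2/3)·(-9/pi) = -6/pi.

-6/pi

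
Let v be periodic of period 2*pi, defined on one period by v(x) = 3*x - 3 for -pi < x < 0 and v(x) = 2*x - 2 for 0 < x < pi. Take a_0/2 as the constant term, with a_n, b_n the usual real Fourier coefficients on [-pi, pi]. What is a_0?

-5 - pi/2

a_0 = 1/pi ∫_{-pi}^{pi} v(x) dx = 1/pi · (-pi*(pi + 10)/2) = -5 - pi/2.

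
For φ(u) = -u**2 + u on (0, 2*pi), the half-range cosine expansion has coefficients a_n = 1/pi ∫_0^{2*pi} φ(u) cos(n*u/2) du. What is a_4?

a_4 = 1/pi ∫_0^{2*pi} (-u**2 + u) cos(2*u) du.
Integrating by parts twice (tabular method), an antiderivative of (-u**2 + u) cos(2*u) is -u**2*sin(2*u)/2 + u*sin(2*u)/2 - u*cos(2*u)/2 + sin(2*u)/4 + cos(2*u)/4; evaluating from 0 to 2*pi: ∫_{0}^{2*pi} (-u**2 + u) cos(2*u) du = (1/4 - pi) - (1/4) = -pi.
Hence a_4 = (1/pi)·(-pi) = -1.

-1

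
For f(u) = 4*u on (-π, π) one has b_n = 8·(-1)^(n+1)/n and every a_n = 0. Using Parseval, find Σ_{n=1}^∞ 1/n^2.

pi**2/6

Parseval: Σ b_n^2 = (1/π) ∫_{-π}^{π} f(u)^2 du = 32*pi**2/3.
Σ b_n^2 = Σ 64/n^2, so Σ 1/n^2 = (32*pi**2/3)/64 = pi**2/6.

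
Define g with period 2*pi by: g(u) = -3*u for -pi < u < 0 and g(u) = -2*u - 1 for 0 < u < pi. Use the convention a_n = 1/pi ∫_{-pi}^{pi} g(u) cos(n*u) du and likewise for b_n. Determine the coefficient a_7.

-2/(49*pi)

a_7 = 1/pi ∫_{-pi}^{pi} g(u) cos(7*u) du.
Split the integral at the breakpoints.
Integrating by parts (boundary term plus one more integral), an antiderivative of (-3*u) cos(7*u) is -3*u*sin(7*u)/7 - 3*cos(7*u)/49; evaluating from -pi to 0: ∫_{-pi}^{0} (-3*u) cos(7*u) du = (-3/49) - (3/49) = -6/49.
Integrating by parts (boundary term plus one more integral), an antiderivative of (-2*u - 1) cos(7*u) is -2*u*sin(7*u)/7 - sin(7*u)/7 - 2*cos(7*u)/49; evaluating from 0 to pi: ∫_{0}^{pi} (-2*u - 1) cos(7*u) du = (2/49) - (-2/49) = 4/49.
Summing the pieces and multiplying by (1/pi) gives a_7 = -2/(49*pi).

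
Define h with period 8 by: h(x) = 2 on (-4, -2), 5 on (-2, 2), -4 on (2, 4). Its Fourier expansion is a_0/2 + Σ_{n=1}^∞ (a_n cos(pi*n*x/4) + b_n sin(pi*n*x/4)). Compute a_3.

-4/pi

a_3 = 1/4 ∫_{-4}^{4} h(x) cos(3*pi*x/4) dx.
Split the integral at the breakpoints.
Directly, an antiderivative of (2) cos(3*pi*x/4) is 8*sin(3*pi*x/4)/(3*pi); evaluating from -4 to -2: ∫_{-4}^{-2} (2) cos(3*pi*x/4) dx = (8/(3*pi)) - (0) = 8/(3*pi).
Directly, an antiderivative of (5) cos(3*pi*x/4) is 20*sin(3*pi*x/4)/(3*pi); evaluating from -2 to 2: ∫_{-2}^{2} (5) cos(3*pi*x/4) dx = (-20/(3*pi)) - (20/(3*pi)) = -40/(3*pi).
Directly, an antiderivative of (-4) cos(3*pi*x/4) is -16*sin(3*pi*x/4)/(3*pi); evaluating from 2 to 4: ∫_{2}^{4} (-4) cos(3*pi*x/4) dx = (0) - (16/(3*pi)) = -16/(3*pi).
Summing the pieces and multiplying by (1/4) gives a_3 = -4/pi.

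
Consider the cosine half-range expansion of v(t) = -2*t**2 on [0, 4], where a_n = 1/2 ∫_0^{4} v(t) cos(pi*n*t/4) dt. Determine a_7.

128/(49*pi**2)

a_7 = 1/2 ∫_0^{4} (-2*t**2) cos(7*pi*t/4) dt.
Integrating by parts twice (tabular method), an antiderivative of (-2*t**2) cos(7*pi*t/4) is -8*t**2*sin(7*pi*t/4)/(7*pi) - 64*t*cos(7*pi*t/4)/(49*pi**2) + 256*sin(7*pi*t/4)/(343*pi**3); evaluating from 0 to 4: ∫_{0}^{4} (-2*t**2) cos(7*pi*t/4) dt = (256/(49*pi**2)) - (0) = 256/(49*pi**2).
Hence a_7 = (1/2)·(256/(49*pi**2)) = 128/(49*pi**2).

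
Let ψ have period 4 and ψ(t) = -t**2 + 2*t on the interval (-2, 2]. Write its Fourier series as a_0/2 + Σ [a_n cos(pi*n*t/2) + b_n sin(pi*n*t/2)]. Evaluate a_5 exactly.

16/(25*pi**2)

a_5 = 1/2 ∫_{-2}^{2} ψ(t) cos(5*pi*t/2) dt.
Integrating by parts twice (tabular method), an antiderivative of (-t**2 + 2*t) cos(5*pi*t/2) is -2*t**2*sin(5*pi*t/2)/(5*pi) + 4*t*sin(5*pi*t/2)/(5*pi) - 8*t*cos(5*pi*t/2)/(25*pi**2) + 16*sin(5*pi*t/2)/(125*pi**3) + 8*cos(5*pi*t/2)/(25*pi**2); evaluating from -2 to 2: ∫_{-2}^{2} (-t**2 + 2*t) cos(5*pi*t/2) dt = (8/(25*pi**2)) - (-24/(25*pi**2)) = 32/(25*pi**2).
Hence a_5 = (1/2)·(32/(25*pi**2)) = 16/(25*pi**2).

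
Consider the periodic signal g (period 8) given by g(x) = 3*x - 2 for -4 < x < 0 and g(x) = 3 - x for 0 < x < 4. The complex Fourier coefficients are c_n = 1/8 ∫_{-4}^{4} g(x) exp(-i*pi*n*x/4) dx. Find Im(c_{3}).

Since g is real-valued, Im(c_{3}) = -1/8 ∫_{-4}^{4} g(x) sin(3*pi*x/4) dx = -b_{3}/2.
Split the integral at the breakpoints.
Integrating by parts (boundary term plus one more integral), an antiderivative of (3*x - 2) sin(3*pi*x/4) is -4*x*cos(3*pi*x/4)/pi + 16*sin(3*pi*x/4)/(3*pi**2) + 8*cos(3*pi*x/4)/(3*pi); evaluating from -4 to 0: ∫_{-4}^{0} (3*x - 2) sin(3*pi*x/4) dx = (8/(3*pi)) - (-56/(3*pi)) = 64/(3*pi).
Integrating by parts (boundary term plus one more integral), an antiderivative of (3 - x) sin(3*pi*x/4) is 4*x*cos(3*pi*x/4)/(3*pi) - 16*sin(3*pi*x/4)/(9*pi**2) - 4*cos(3*pi*x/4)/pi; evaluating from 0 to 4: ∫_{0}^{4} (3 - x) sin(3*pi*x/4) dx = (-4/(3*pi)) - (-4/pi) = 8/(3*pi).
So ∫_{-4}^{4} g(x) sin(3*pi*x/4) dx = 24/pi.
Hence Im(c_{3}) = (-1/8)·(24/pi) = -3/pi.

-3/pi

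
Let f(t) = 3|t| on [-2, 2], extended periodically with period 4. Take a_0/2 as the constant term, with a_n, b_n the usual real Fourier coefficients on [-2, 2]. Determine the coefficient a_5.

a_5 = 1/2 ∫_{-2}^{2} f(t) cos(5*pi*t/2) dt.
f is even and cos(5*pi*t/2) is even, so the integrand is even and a_5 = ∫_0^{2} f(t) cos(5*pi*t/2) dt.
Integrating by parts (boundary term plus one more integral), an antiderivative of (3*t) cos(5*pi*t/2) is 6*t*sin(5*pi*t/2)/(5*pi) + 12*cos(5*pi*t/2)/(25*pi**2); evaluating from 0 to 2: ∫_{0}^{2} (3*t) cos(5*pi*t/2) dt = (-12/(25*pi**2)) - (12/(25*pi**2)) = -24/(25*pi**2).
Hence a_5 = -24/(25*pi**2).

-24/(25*pi**2)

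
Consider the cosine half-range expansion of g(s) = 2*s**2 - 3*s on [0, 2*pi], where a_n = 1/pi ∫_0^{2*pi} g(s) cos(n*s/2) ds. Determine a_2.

8

a_2 = 1/pi ∫_0^{2*pi} (2*s**2 - 3*s) cos(s) ds.
Integrating by parts twice (tabular method), an antiderivative of (2*s**2 - 3*s) cos(s) is 2*s**2*sin(s) - 3*s*sin(s) + 4*s*cos(s) - 4*sin(s) - 3*cos(s); evaluating from 0 to 2*pi: ∫_{0}^{2*pi} (2*s**2 - 3*s) cos(s) ds = (-3 + 8*pi) - (-3) = 8*pi.
Hence a_2 = (1/pi)·(8*pi) = 8.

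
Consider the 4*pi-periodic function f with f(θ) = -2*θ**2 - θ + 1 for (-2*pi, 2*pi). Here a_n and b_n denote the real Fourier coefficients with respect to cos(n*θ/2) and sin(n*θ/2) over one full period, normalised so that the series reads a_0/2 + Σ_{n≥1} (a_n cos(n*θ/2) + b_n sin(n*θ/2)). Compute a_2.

a_2 = (1/(2*pi)) ∫_{-2*pi}^{2*pi} f(θ) cos(θ) dθ.
Integrating by parts twice (tabular method), an antiderivative of (-2*θ**2 - θ + 1) cos(θ) is -2*θ**2*sin(θ) - θ*sin(θ) - 4*θ*cos(θ) + 5*sin(θ) - cos(θ); evaluating from -2*pi to 2*pi: ∫_{-2*pi}^{2*pi} (-2*θ**2 - θ + 1) cos(θ) dθ = (-8*pi - 1) - (-1 + 8*pi) = -16*pi.
Hence a_2 = (1/(2*pi))·(-16*pi) = -8.

-8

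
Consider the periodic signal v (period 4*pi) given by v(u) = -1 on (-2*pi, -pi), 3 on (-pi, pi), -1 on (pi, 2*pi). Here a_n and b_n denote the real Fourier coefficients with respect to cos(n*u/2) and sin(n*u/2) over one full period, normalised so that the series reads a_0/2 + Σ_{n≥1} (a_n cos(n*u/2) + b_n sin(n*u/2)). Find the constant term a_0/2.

a_0 = (1/(2*pi)) ∫_{-2*pi}^{2*pi} v(u) du = (1/(2*pi)) · (4*pi) = 2.
So the constant term a_0/2 = 1.

1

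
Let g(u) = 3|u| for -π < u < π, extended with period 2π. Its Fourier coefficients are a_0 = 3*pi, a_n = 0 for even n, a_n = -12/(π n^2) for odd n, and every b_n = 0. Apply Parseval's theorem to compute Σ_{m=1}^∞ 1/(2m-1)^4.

Parseval: a_0^2/2 + Σ a_n^2 = (1/π) ∫_{-π}^{π} g(u)^2 du = 6*pi**2.
Subtract a_0^2/2 = 9*pi**2/2: Σ a_n^2 = 3*pi**2/2.
Only odd n contribute, with a_n^2 = 144/(π^2 n^4), so Σ_{m≥1} 1/(2m-1)^4 = π^2·(3*pi**2/2)/144 = pi**4/96.

pi**4/96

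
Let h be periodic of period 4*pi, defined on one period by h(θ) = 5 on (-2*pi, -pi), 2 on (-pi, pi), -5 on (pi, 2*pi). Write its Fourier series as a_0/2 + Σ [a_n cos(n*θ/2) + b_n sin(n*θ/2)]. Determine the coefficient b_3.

b_3 = (1/(2*pi)) ∫_{-2*pi}^{2*pi} h(θ) sin(3*θ/2) dθ.
Split the integral at the breakpoints.
Directly, an antiderivative of (5) sin(3*θ/2) is -10*cos(3*θ/2)/3; evaluating from -2*pi to -pi: ∫_{-2*pi}^{-pi} (5) sin(3*θ/2) dθ = (0) - (10/3) = -10/3.
Directly, an antiderivative of (2) sin(3*θ/2) is -4*cos(3*θ/2)/3; evaluating from -pi to pi: ∫_{-pi}^{pi} (2) sin(3*θ/2) dθ = (0) - (0) = 0.
Directly, an antiderivative of (-5) sin(3*θ/2) is 10*cos(3*θ/2)/3; evaluating from pi to 2*pi: ∫_{pi}^{2*pi} (-5) sin(3*θ/2) dθ = (-10/3) - (0) = -10/3.
Summing the pieces and multiplying by (1/(2*pi)) gives b_3 = -10/(3*pi).

-10/(3*pi)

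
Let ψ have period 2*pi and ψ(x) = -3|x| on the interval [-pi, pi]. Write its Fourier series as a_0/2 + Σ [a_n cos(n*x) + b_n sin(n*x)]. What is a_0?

a_0 = 1/pi ∫_{-pi}^{pi} ψ(x) dx = 1/pi · (-3*pi**2) = -3*pi.

-3*pi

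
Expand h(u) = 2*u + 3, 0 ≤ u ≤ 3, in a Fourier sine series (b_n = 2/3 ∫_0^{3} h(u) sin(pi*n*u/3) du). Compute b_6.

-2/pi

b_6 = 2/3 ∫_0^{3} (2*u + 3) sin(2*pi*u) du.
Integrating by parts (boundary term plus one more integral), an antiderivative of (2*u + 3) sin(2*pi*u) is -u*cos(2*pi*u)/pi + sin(2*pi*u)/(2*pi**2) - 3*cos(2*pi*u)/(2*pi); evaluating from 0 to 3: ∫_{0}^{3} (2*u + 3) sin(2*pi*u) du = (-9/(2*pi)) - (-3/(2*pi)) = -3/pi.
Hence b_6 = (2/3)·(-3/pi) = -2/pi.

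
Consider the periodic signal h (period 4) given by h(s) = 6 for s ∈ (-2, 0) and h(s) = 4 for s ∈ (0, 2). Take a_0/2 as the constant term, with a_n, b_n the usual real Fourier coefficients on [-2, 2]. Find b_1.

-4/pi

b_1 = 1/2 ∫_{-2}^{2} h(s) sin(pi*s/2) ds.
Split the integral at the breakpoints.
Directly, an antiderivative of (6) sin(pi*s/2) is -12*cos(pi*s/2)/pi; evaluating from -2 to 0: ∫_{-2}^{0} (6) sin(pi*s/2) ds = (-12/pi) - (12/pi) = -24/pi.
Directly, an antiderivative of (4) sin(pi*s/2) is -8*cos(pi*s/2)/pi; evaluating from 0 to 2: ∫_{0}^{2} (4) sin(pi*s/2) ds = (8/pi) - (-8/pi) = 16/pi.
Summing the pieces and multiplying by (1/2) gives b_1 = -4/pi.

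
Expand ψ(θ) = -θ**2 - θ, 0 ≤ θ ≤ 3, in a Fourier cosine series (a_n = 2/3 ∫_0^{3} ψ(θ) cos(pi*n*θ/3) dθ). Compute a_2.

-9/pi**2

a_2 = 2/3 ∫_0^{3} (-θ**2 - θ) cos(2*pi*θ/3) dθ.
Integrating by parts twice (tabular method), an antiderivative of (-θ**2 - θ) cos(2*pi*θ/3) is -3*θ**2*sin(2*pi*θ/3)/(2*pi) - 3*θ*sin(2*pi*θ/3)/(2*pi) - 9*θ*cos(2*pi*θ/3)/(2*pi**2) + 27*sin(2*pi*θ/3)/(4*pi**3) - 9*cos(2*pi*θ/3)/(4*pi**2); evaluating from 0 to 3: ∫_{0}^{3} (-θ**2 - θ) cos(2*pi*θ/3) dθ = (-63/(4*pi**2)) - (-9/(4*pi**2)) = -27/(2*pi**2).
Hence a_2 = (2/3)·(-27/(2*pi**2)) = -9/pi**2.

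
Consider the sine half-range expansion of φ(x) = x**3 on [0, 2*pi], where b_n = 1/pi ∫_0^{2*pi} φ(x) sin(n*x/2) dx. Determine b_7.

b_7 = 1/pi ∫_0^{2*pi} (x**3) sin(7*x/2) dx.
Integrating by parts three times (tabular method), an antiderivative of (x**3) sin(7*x/2) is -2*x**3*cos(7*x/2)/7 + 12*x**2*sin(7*x/2)/49 + 48*x*cos(7*x/2)/343 - 96*sin(7*x/2)/2401; evaluating from 0 to 2*pi: ∫_{0}^{2*pi} (x**3) sin(7*x/2) dx = (16*pi*(-6 + 49*pi**2)/343) - (0) = 16*pi*(-6 + 49*pi**2)/343.
Hence b_7 = (1/pi)·(16*pi*(-6 + 49*pi**2)/343) = -96/343 + 16*pi**2/7.

-96/343 + 16*pi**2/7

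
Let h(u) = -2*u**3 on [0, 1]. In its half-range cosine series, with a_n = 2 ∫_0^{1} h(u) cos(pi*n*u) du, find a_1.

a_1 = 2 ∫_0^{1} (-2*u**3) cos(pi*u) du.
Integrating by parts three times (tabular method), an antiderivative of (-2*u**3) cos(pi*u) is -2*u**3*sin(pi*u)/pi - 6*u**2*cos(pi*u)/pi**2 + 12*u*sin(pi*u)/pi**3 + 12*cos(pi*u)/pi**4; evaluating from 0 to 1: ∫_{0}^{1} (-2*u**3) cos(pi*u) du = (6*(-2 + pi**2)/pi**4) - (12/pi**4) = 6*(-4 + pi**2)/pi**4.
Hence a_1 = 2·(6*(-4 + pi**2)/pi**4) = 12*(-4 + pi**2)/pi**4.

12*(-4 + pi**2)/pi**4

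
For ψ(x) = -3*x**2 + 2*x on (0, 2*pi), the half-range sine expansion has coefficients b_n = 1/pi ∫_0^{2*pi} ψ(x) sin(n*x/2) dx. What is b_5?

b_5 = 1/pi ∫_0^{2*pi} (-3*x**2 + 2*x) sin(5*x/2) dx.
Integrating by parts twice (tabular method), an antiderivative of (-3*x**2 + 2*x) sin(5*x/2) is 6*x**2*cos(5*x/2)/5 - 24*x*sin(5*x/2)/25 - 4*x*cos(5*x/2)/5 + 8*sin(5*x/2)/25 - 48*cos(5*x/2)/125; evaluating from 0 to 2*pi: ∫_{0}^{2*pi} (-3*x**2 + 2*x) sin(5*x/2) dx = (-24*pi**2/5 + 48/125 + 8*pi/5) - (-48/125) = -24*pi**2/5 + 96/125 + 8*pi/5.
Hence b_5 = (1/pi)·(-24*pi**2/5 + 96/125 + 8*pi/5) = 8*(-75*pi**2 + 12 + 25*pi)/(125*pi).

8*(-75*pi**2 + 12 + 25*pi)/(125*pi)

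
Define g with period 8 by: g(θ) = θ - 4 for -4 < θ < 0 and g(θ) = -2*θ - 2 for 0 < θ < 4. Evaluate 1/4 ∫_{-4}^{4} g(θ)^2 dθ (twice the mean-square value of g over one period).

236/3

1/4 ∫_{-4}^{4} g(θ)^2 dθ = 1/4 · (944/3) = 236/3.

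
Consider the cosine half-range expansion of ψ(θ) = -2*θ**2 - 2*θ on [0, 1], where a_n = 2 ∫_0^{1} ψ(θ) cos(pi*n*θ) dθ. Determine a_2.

-2/pi**2

a_2 = 2 ∫_0^{1} (-2*θ**2 - 2*θ) cos(2*pi*θ) dθ.
Integrating by parts twice (tabular method), an antiderivative of (-2*θ**2 - 2*θ) cos(2*pi*θ) is -θ**2*sin(2*pi*θ)/pi - θ*sin(2*pi*θ)/pi - θ*cos(2*pi*θ)/pi**2 + sin(2*pi*θ)/(2*pi**3) - cos(2*pi*θ)/(2*pi**2); evaluating from 0 to 1: ∫_{0}^{1} (-2*θ**2 - 2*θ) cos(2*pi*θ) dθ = (-3/(2*pi**2)) - (-1/(2*pi**2)) = -1/pi**2.
Hence a_2 = 2·(-1/pi**2) = -2/pi**2.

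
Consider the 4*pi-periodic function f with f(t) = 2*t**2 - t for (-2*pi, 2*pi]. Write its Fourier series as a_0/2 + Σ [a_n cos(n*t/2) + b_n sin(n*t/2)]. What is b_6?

2/3

b_6 = (1/(2*pi)) ∫_{-2*pi}^{2*pi} f(t) sin(3*t) dt.
Integrating by parts twice (tabular method), an antiderivative of (2*t**2 - t) sin(3*t) is -2*t**2*cos(3*t)/3 + 4*t*sin(3*t)/9 + t*cos(3*t)/3 - sin(3*t)/9 + 4*cos(3*t)/27; evaluating from -2*pi to 2*pi: ∫_{-2*pi}^{2*pi} (2*t**2 - t) sin(3*t) dt = (-8*pi**2/3 + 4/27 + 2*pi/3) - (-8*pi**2/3 - 2*pi/3 + 4/27) = 4*pi/3.
Hence b_6 = (1/(2*pi))·(4*pi/3) = 2/3.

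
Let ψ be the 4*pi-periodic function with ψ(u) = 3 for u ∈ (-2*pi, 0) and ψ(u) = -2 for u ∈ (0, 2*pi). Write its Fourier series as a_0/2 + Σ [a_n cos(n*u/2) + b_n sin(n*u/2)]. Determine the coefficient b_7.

b_7 = (1/(2*pi)) ∫_{-2*pi}^{2*pi} ψ(u) sin(7*u/2) du.
Split the integral at the breakpoints.
Directly, an antiderivative of (3) sin(7*u/2) is -6*cos(7*u/2)/7; evaluating from -2*pi to 0: ∫_{-2*pi}^{0} (3) sin(7*u/2) du = (-6/7) - (6/7) = -12/7.
Directly, an antiderivative of (-2) sin(7*u/2) is 4*cos(7*u/2)/7; evaluating from 0 to 2*pi: ∫_{0}^{2*pi} (-2) sin(7*u/2) du = (-4/7) - (4/7) = -8/7.
Summing the pieces and multiplying by (1/(2*pi)) gives b_7 = -10/(7*pi).

-10/(7*pi)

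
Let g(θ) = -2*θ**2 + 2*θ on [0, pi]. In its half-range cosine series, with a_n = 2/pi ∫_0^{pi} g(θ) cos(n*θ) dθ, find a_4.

a_4 = 2/pi ∫_0^{pi} (-2*θ**2 + 2*θ) cos(4*θ) dθ.
Integrating by parts twice (tabular method), an antiderivative of (-2*θ**2 + 2*θ) cos(4*θ) is -θ**2*sin(4*θ)/2 + θ*sin(4*θ)/2 - θ*cos(4*θ)/4 + sin(4*θ)/16 + cos(4*θ)/8; evaluating from 0 to pi: ∫_{0}^{pi} (-2*θ**2 + 2*θ) cos(4*θ) dθ = (1/8 - pi/4) - (1/8) = -pi/4.
Hence a_4 = (2/pi)·(-pi/4) = -1/2.

-1/2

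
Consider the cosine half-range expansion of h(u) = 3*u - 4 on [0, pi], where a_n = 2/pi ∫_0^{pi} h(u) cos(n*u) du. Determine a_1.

-12/pi

a_1 = 2/pi ∫_0^{pi} (3*u - 4) cos(u) du.
Integrating by parts (boundary term plus one more integral), an antiderivative of (3*u - 4) cos(u) is 3*u*sin(u) - 4*sin(u) + 3*cos(u); evaluating from 0 to pi: ∫_{0}^{pi} (3*u - 4) cos(u) du = (-3) - (3) = -6.
Hence a_1 = (2/pi)·(-6) = -12/pi.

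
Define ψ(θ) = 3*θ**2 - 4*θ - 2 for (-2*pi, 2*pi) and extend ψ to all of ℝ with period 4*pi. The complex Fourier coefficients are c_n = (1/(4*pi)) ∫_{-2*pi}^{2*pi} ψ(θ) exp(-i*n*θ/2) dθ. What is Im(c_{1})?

8

Since ψ is real-valued, Im(c_{1}) = -(1/(4*pi)) ∫_{-2*pi}^{2*pi} ψ(θ) sin(θ/2) dθ = -b_{1}/2.
Integrating by parts twice (tabular method), an antiderivative of (3*θ**2 - 4*θ - 2) sin(θ/2) is -6*θ**2*cos(θ/2) + 24*θ*sin(θ/2) + 8*θ*cos(θ/2) - 16*sin(θ/2) + 52*cos(θ/2); evaluating from -2*pi to 2*pi: ∫_{-2*pi}^{2*pi} (3*θ**2 - 4*θ - 2) sin(θ/2) dθ = (-52 - 16*pi + 24*pi**2) - (-52 + 16*pi + 24*pi**2) = -32*pi.
Hence Im(c_{1}) = (-1/(4*pi))·(-32*pi) = 8.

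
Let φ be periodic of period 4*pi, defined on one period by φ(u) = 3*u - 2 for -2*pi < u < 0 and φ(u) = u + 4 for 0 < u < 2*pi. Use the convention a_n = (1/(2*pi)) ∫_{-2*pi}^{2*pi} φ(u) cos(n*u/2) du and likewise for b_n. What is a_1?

a_1 = (1/(2*pi)) ∫_{-2*pi}^{2*pi} φ(u) cos(u/2) du.
Split the integral at the breakpoints.
Integrating by parts (boundary term plus one more integral), an antiderivative of (3*u - 2) cos(u/2) is 6*u*sin(u/2) - 4*sin(u/2) + 12*cos(u/2); evaluating from -2*pi to 0: ∫_{-2*pi}^{0} (3*u - 2) cos(u/2) du = (12) - (-12) = 24.
Integrating by parts (boundary term plus one more integral), an antiderivative of (u + 4) cos(u/2) is 2*u*sin(u/2) + 8*sin(u/2) + 4*cos(u/2); evaluating from 0 to 2*pi: ∫_{0}^{2*pi} (u + 4) cos(u/2) du = (-4) - (4) = -8.
Summing the pieces and multiplying by (1/(2*pi)) gives a_1 = 8/pi.

8/pi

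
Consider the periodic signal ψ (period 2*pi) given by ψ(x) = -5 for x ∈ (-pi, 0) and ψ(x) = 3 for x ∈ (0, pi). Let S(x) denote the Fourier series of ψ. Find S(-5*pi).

x = -5*pi differs from x = -pi by -2 full period(s), and the series is 2*pi-periodic.
At x = -pi the one-sided limits are ψ(-pi^-) = 3 and ψ(-pi^+) = -5.
By Dirichlet's theorem the series converges to their average, [(3) + (-5)]/2 = -1.

-1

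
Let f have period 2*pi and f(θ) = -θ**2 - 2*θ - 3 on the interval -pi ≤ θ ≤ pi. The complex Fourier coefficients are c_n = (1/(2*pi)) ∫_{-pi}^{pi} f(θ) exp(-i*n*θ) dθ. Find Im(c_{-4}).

1/2

Since f is real-valued, Im(c_{-4}) = -(1/(2*pi)) ∫_{-pi}^{pi} f(θ) sin(-4*θ) dθ = b_{4}/2.
Integrating by parts twice (tabular method), an antiderivative of (-θ**2 - 2*θ - 3) sin(-4*θ) is -θ**2*cos(4*θ)/4 + θ*sin(4*θ)/8 - θ*cos(4*θ)/2 + sin(4*θ)/8 - 23*cos(4*θ)/32; evaluating from -pi to pi: ∫_{-pi}^{pi} (-θ**2 - 2*θ - 3) sin(-4*θ) dθ = (-pi**2/4 - pi/2 - 23/32) - (-pi**2/4 - 23/32 + pi/2) = -pi.
Hence Im(c_{-4}) = (-1/(2*pi))·(-pi) = 1/2.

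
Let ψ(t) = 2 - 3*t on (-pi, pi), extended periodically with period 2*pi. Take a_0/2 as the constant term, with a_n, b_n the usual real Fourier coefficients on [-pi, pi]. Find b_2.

3

b_2 = 1/pi ∫_{-pi}^{pi} ψ(t) sin(2*t) dt.
Integrating by parts (boundary term plus one more integral), an antiderivative of (2 - 3*t) sin(2*t) is 3*t*cos(2*t)/2 - 3*sin(2*t)/4 - cos(2*t); evaluating from -pi to pi: ∫_{-pi}^{pi} (2 - 3*t) sin(2*t) dt = (-1 + 3*pi/2) - (-3*pi/2 - 1) = 3*pi.
Hence b_2 = (1/pi)·(3*pi) = 3.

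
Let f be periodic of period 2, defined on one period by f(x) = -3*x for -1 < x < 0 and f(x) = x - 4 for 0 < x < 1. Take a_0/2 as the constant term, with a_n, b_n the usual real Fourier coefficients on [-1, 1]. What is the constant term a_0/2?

a_0 = ∫_{-1}^{1} f(x) dx = -2.
So the constant term a_0/2 = -1.

-1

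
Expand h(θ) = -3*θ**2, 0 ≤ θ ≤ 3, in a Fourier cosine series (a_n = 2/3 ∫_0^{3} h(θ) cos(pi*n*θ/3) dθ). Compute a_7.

108/(49*pi**2)

a_7 = 2/3 ∫_0^{3} (-3*θ**2) cos(7*pi*θ/3) dθ.
Integrating by parts twice (tabular method), an antiderivative of (-3*θ**2) cos(7*pi*θ/3) is -9*θ**2*sin(7*pi*θ/3)/(7*pi) - 54*θ*cos(7*pi*θ/3)/(49*pi**2) + 162*sin(7*pi*θ/3)/(343*pi**3); evaluating from 0 to 3: ∫_{0}^{3} (-3*θ**2) cos(7*pi*θ/3) dθ = (162/(49*pi**2)) - (0) = 162/(49*pi**2).
Hence a_7 = (2/3)·(162/(49*pi**2)) = 108/(49*pi**2).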